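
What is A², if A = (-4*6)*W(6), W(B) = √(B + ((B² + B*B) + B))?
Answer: 48384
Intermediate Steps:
W(B) = √(2*B + 2*B²) (W(B) = √(B + ((B² + B²) + B)) = √(B + (2*B² + B)) = √(B + (B + 2*B²)) = √(2*B + 2*B²))
A = -48*√21 (A = (-4*6)*(√2*√(6*(1 + 6))) = -24*√2*√(6*7) = -24*√2*√42 = -48*√21 ≈ -219.96)
A² = (-48*√21)² = 48384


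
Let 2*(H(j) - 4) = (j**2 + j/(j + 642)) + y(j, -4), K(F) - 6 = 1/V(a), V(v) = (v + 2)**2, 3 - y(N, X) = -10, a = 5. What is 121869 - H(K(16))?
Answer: 18577964895181/152477906 ≈ 1.2184e+5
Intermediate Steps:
y(N, X) = 13 (y(N, X) = 3 - 1*(-10) = 3 + 10 = 13)
V(v) = (2 + v)**2
K(F) = 295/49 (K(F) = 6 + 1/((2 + 5)**2) = 6 + 1/(7**2) = 6 + 1/49 = 295/49)
H(j) = 21/2 + j**2/2 + j/(2*(642 + j)) (H(j) = 4 + ((j**2 + j/(j + 642)) + 13)/2 = 4 + ((j**2 + j/(642 + j)) + 13)/2 = 4 + (13 + j**2 + j/(642 + j))/2 = 4 + (13/2 + j**2/2 + j/(2*(642 + j))) = 21/2 + j**2/2 + j/(2*(642 + j)))
121869 - H(K(16)) = 121869 - (13482 + (295/49)**3 + 22*(295/49) + 642*(295/49)**2)/(2*(642 + 295/49)) = 121869 - (13482 + 25672375/117649 + 6490/49 + 642*(87025/2401))/(2*31753/49) = 121869 - 49*(13482 + 25672375/117649 + 6490/49 + 55870050/2401)/(2*31753) = 121869 - 49*4365031133/(2*31753*117649) = 121869 - 1*4365031133/152477906 = 121869 - 4365031133/152477906 = 18577964895181/152477906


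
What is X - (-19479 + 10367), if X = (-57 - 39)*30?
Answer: 6232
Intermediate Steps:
X = -2880 (X = -96*30 = -2880)
X - (-19479 + 10367) = -2880 - (-19479 + 10367) = -2880 - 1*(-9112) = -2880 + 9112 = 6232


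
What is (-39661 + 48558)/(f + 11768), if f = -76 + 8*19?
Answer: 1271/1692 ≈ 0.75118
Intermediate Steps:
f = 76 (f = -76 + 152 = 76)
(-39661 + 48558)/(f + 11768) = (-39661 + 48558)/(76 + 11768) = 8897/11844 = 8897*(1/11844) = 1271/1692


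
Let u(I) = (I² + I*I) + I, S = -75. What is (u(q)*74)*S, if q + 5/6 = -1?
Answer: -81400/3 ≈ -27133.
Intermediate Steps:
q = -11/6 (q = -⅚ - 1 = -11/6 ≈ -1.8333)
u(I) = I + 2*I² (u(I) = (I² + I²) + I = 2*I² + I = I + 2*I²)
(u(q)*74)*S = (-11*(1 + 2*(-11/6))/6*74)*(-75) = (-11*(1 - 11/3)/6*74)*(-75) = (-11/6*(-8/3)*74)*(-75) = ((44/9)*74)*(-75) = (3256/9)*(-75) = -81400/3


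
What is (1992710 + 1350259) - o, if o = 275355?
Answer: 3067614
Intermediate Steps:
(1992710 + 1350259) - o = (1992710 + 1350259) - 1*275355 = 3342969 - 275355 = 3067614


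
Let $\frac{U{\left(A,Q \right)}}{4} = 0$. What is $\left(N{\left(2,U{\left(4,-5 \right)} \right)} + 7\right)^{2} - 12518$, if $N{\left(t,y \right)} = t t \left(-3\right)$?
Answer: $-12493$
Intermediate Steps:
$U{\left(A,Q \right)} = 0$ ($U{\left(A,Q \right)} = 4 \cdot 0 = 0$)
$N{\left(t,y \right)} = - 3 t^{2}$ ($N{\left(t,y \right)} = t^{2} \left(-3\right) = - 3 t^{2}$)
$\left(N{\left(2,U{\left(4,-5 \right)} \right)} + 7\right)^{2} - 12518 = \left(- 3 \cdot 2^{2} + 7\right)^{2} - 12518 = \left(\left(-3\right) 4 + 7\right)^{2} - 12518 = \left(-12 + 7\right)^{2} - 12518 = \left(-5\right)^{2} - 12518 = 25 - 12518 = -12493$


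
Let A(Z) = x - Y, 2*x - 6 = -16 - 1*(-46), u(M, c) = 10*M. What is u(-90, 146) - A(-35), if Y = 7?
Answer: -911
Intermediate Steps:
x = 18 (x = 3 + (-16 - 1*(-46))/2 = 3 + (-16 + 46)/2 = 3 + (½)*30 = 3 + 15 = 18)
A(Z) = 11 (A(Z) = 18 - 1*7 = 18 - 7 = 11)
u(-90, 146) - A(-35) = 10*(-90) - 1*11 = -900 - 11 = -911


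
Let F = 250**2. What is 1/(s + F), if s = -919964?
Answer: -1/857464 ≈ -1.1662e-6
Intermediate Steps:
F = 62500
1/(s + F) = 1/(-919964 + 62500) = 1/(-857464) = -1/857464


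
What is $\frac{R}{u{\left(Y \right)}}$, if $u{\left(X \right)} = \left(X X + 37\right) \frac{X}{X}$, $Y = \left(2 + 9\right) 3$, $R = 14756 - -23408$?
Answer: $\frac{19082}{563} \approx 33.893$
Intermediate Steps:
$R = 38164$ ($R = 14756 + 23408 = 38164$)
$Y = 33$ ($Y = 11 \cdot 3 = 33$)
$u{\left(X \right)} = 37 + X^{2}$ ($u{\left(X \right)} = \left(X^{2} + 37\right) 1 = \left(37 + X^{2}\right) 1 = 37 + X^{2}$)
$\frac{R}{u{\left(Y \right)}} = \frac{38164}{37 + 33^{2}} = \frac{38164}{37 + 1089} = \frac{38164}{1126} = 38164 \cdot \frac{1}{1126} = \frac{19082}{563}$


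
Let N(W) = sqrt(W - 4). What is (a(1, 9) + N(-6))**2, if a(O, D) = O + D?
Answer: (10 + I*sqrt(10))**2 ≈ 90.0 + 63.246*I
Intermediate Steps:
a(O, D) = D + O
N(W) = sqrt(-4 + W)
(a(1, 9) + N(-6))**2 = ((9 + 1) + sqrt(-4 - 6))**2 = (10 + sqrt(-10))**2 = (10 + I*sqrt(10))**2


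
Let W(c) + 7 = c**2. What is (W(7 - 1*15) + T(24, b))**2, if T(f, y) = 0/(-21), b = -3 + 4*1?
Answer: 3249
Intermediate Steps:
b = 1 (b = -3 + 4 = 1)
T(f, y) = 0 (T(f, y) = 0*(-1/21) = 0)
W(c) = -7 + c**2
(W(7 - 1*15) + T(24, b))**2 = ((-7 + (7 - 1*15)**2) + 0)**2 = ((-7 + (7 - 15)**2) + 0)**2 = ((-7 + (-8)**2) + 0)**2 = ((-7 + 64) + 0)**2 = (57 + 0)**2 = 57**2 = 3249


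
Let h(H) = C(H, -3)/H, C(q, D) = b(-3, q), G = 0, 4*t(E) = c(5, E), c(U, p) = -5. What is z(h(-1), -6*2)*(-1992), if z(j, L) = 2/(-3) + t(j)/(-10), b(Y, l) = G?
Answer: 1079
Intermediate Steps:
t(E) = -5/4 (t(E) = (¼)*(-5) = -5/4)
b(Y, l) = 0
C(q, D) = 0
h(H) = 0 (h(H) = 0/H = 0)
z(j, L) = -13/24 (z(j, L) = 2/(-3) - 5/4/(-10) = 2*(-⅓) - 5/4*(-⅒) = -⅔ + ⅛ = -13/24)
z(h(-1), -6*2)*(-1992) = -13/24*(-1992) = 1079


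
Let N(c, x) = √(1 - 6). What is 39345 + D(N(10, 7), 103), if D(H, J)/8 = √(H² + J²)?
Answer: 39345 + 16*√2651 ≈ 40169.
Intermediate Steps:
N(c, x) = I*√5 (N(c, x) = √(-5) = I*√5)
D(H, J) = 8*√(H² + J²)
39345 + D(N(10, 7), 103) = 39345 + 8*√((I*√5)² + 103²) = 39345 + 8*√(-5 + 10609) = 39345 + 8*√10604 = 39345 + 8*(2*√2651) = 39345 + 16*√2651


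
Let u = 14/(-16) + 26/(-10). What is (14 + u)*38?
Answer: 7999/20 ≈ 399.95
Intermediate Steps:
u = -139/40 (u = 14*(-1/16) + 26*(-⅒) = -7/8 - 13/5 = -139/40 ≈ -3.4750)
(14 + u)*38 = (14 - 139/40)*38 = (421/40)*38 = 7999/20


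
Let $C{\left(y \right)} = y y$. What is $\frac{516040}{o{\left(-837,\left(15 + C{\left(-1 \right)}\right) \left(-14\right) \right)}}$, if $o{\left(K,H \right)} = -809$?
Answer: $- \frac{516040}{809} \approx -637.87$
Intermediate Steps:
$C{\left(y \right)} = y^{2}$
$\frac{516040}{o{\left(-837,\left(15 + C{\left(-1 \right)}\right) \left(-14\right) \right)}} = \frac{516040}{-809} = 516040 \left(- \frac{1}{809}\right) = - \frac{516040}{809}$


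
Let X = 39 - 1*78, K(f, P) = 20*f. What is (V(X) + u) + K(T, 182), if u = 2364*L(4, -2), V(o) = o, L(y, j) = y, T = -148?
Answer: 6457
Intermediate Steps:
X = -39 (X = 39 - 78 = -39)
u = 9456 (u = 2364*4 = 9456)
(V(X) + u) + K(T, 182) = (-39 + 9456) + 20*(-148) = 9417 - 2960 = 6457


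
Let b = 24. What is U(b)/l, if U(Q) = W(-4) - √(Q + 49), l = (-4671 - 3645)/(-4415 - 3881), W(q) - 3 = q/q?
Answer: 8296/2079 - 2074*√73/2079 ≈ -4.5331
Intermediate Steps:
W(q) = 4 (W(q) = 3 + q/q = 3 + 1 = 4)
l = 2079/2074 (l = -8316/(-8296) = -8316*(-1/8296) = 2079/2074 ≈ 1.0024)
U(Q) = 4 - √(49 + Q) (U(Q) = 4 - √(Q + 49) = 4 - √(49 + Q))
U(b)/l = (4 - √(49 + 24))/(2079/2074) = (4 - √73)*(2074/2079) = 8296/2079 - 2074*√73/2079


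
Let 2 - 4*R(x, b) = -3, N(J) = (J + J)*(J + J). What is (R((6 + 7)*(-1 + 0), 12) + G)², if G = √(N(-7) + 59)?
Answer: 4105/16 + 5*√255/2 ≈ 296.48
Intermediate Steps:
N(J) = 4*J² (N(J) = (2*J)*(2*J) = 4*J²)
R(x, b) = 5/4 (R(x, b) = ½ - ¼*(-3) = ½ + ¾ = 5/4)
G = √255 (G = √(4*(-7)² + 59) = √(4*49 + 59) = √(196 + 59) = √255 ≈ 15.969)
(R((6 + 7)*(-1 + 0), 12) + G)² = (5/4 + √255)²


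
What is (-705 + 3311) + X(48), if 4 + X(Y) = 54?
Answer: 2656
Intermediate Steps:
X(Y) = 50 (X(Y) = -4 + 54 = 50)
(-705 + 3311) + X(48) = (-705 + 3311) + 50 = 2606 + 50 = 2656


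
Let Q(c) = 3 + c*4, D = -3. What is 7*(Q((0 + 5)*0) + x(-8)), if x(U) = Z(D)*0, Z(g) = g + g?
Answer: 21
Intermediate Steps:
Z(g) = 2*g
x(U) = 0 (x(U) = (2*(-3))*0 = -6*0 = 0)
Q(c) = 3 + 4*c
7*(Q((0 + 5)*0) + x(-8)) = 7*((3 + 4*((0 + 5)*0)) + 0) = 7*((3 + 4*(5*0)) + 0) = 7*((3 + 4*0) + 0) = 7*((3 + 0) + 0) = 7*(3 + 0) = 7*3 = 21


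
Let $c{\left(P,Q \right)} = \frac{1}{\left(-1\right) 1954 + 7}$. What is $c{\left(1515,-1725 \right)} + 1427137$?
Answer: $\frac{2778635738}{1947} \approx 1.4271 \cdot 10^{6}$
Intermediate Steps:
$c{\left(P,Q \right)} = - \frac{1}{1947}$ ($c{\left(P,Q \right)} = \frac{1}{-1954 + 7} = \frac{1}{-1947} = - \frac{1}{1947}$)
$c{\left(1515,-1725 \right)} + 1427137 = - \frac{1}{1947} + 1427137 = \frac{2778635738}{1947}$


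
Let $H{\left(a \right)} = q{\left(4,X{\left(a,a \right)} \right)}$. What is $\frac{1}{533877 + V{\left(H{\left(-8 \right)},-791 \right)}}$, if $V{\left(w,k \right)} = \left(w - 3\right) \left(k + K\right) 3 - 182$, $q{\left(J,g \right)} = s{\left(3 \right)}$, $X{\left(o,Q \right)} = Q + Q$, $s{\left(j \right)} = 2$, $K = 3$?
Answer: $\frac{1}{536059} \approx 1.8655 \cdot 10^{-6}$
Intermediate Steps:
$X{\left(o,Q \right)} = 2 Q$
$q{\left(J,g \right)} = 2$
$H{\left(a \right)} = 2$
$V{\left(w,k \right)} = -182 + 3 \left(-3 + w\right) \left(3 + k\right)$ ($V{\left(w,k \right)} = \left(w - 3\right) \left(k + 3\right) 3 - 182 = \left(-3 + w\right) \left(3 + k\right) 3 - 182 = 3 \left(-3 + w\right) \left(3 + k\right) - 182 = -182 + 3 \left(-3 + w\right) \left(3 + k\right)$)
$\frac{1}{533877 + V{\left(H{\left(-8 \right)},-791 \right)}} = \frac{1}{533877 + \left(-209 - -7119 + 9 \cdot 2 + 3 \left(-791\right) 2\right)} = \frac{1}{533877 + \left(-209 + 7119 + 18 - 4746\right)} = \frac{1}{533877 + 2182} = \frac{1}{536059}$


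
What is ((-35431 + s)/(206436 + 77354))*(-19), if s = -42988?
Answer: 1489961/283790 ≈ 5.2502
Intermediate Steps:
((-35431 + s)/(206436 + 77354))*(-19) = ((-35431 - 42988)/(206436 + 77354))*(-19) = -78419/283790*(-19) = 1489961/283790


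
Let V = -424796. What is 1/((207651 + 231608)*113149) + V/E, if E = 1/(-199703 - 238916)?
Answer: 9260602598592024047885/49701716591 ≈ 1.8632e+11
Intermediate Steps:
E = -1/438619 (E = 1/(-438619) = -1/438619 ≈ -2.2799e-6)
1/((207651 + 231608)*113149) + V/E = 1/((207651 + 231608)*113149) - 424796/(-1/438619) = (1/113149)/439259 - 424796*(-438619) = (1/439259)*(1/113149) + 186323596724 = 1/49701716591 + 186323596724 = 9260602598592024047885/49701716591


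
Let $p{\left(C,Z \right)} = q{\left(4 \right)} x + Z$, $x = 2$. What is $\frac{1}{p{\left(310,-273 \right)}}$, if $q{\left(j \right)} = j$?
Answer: $- \frac{1}{265} \approx -0.0037736$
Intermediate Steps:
$p{\left(C,Z \right)} = 8 + Z$ ($p{\left(C,Z \right)} = 4 \cdot 2 + Z = 8 + Z$)
$\frac{1}{p{\left(310,-273 \right)}} = \frac{1}{8 - 273} = \frac{1}{-265} = - \frac{1}{265}$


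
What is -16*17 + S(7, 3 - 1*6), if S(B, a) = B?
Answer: -265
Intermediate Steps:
-16*17 + S(7, 3 - 1*6) = -16*17 + 7 = -272 + 7 = -265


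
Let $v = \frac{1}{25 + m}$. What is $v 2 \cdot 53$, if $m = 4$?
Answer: $\frac{106}{29} \approx 3.6552$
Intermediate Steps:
$v = \frac{1}{29}$ ($v = \frac{1}{25 + 4} = \frac{1}{29} \approx 0.034483$)
$v 2 \cdot 53 = \frac{1}{29} \cdot 2 \cdot 53 = \frac{2}{29} \cdot 53 = \frac{106}{29}$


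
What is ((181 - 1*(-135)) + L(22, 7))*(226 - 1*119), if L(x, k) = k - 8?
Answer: 33705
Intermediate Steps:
L(x, k) = -8 + k
((181 - 1*(-135)) + L(22, 7))*(226 - 1*119) = ((181 - 1*(-135)) + (-8 + 7))*(226 - 1*119) = ((181 + 135) - 1)*(226 - 119) = (316 - 1)*107 = 315*107 = 33705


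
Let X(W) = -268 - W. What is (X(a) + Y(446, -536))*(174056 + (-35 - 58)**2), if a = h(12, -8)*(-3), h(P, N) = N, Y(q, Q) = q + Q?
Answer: -69793310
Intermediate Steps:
Y(q, Q) = Q + q
a = 24 (a = -8*(-3) = 24)
(X(a) + Y(446, -536))*(174056 + (-35 - 58)**2) = ((-268 - 1*24) + (-536 + 446))*(174056 + (-35 - 58)**2) = ((-268 - 24) - 90)*(174056 + (-93)**2) = (-292 - 90)*(174056 + 8649) = -382*182705 = -69793310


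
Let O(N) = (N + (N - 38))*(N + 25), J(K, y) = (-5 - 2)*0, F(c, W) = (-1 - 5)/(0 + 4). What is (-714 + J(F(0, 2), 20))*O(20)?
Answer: -64260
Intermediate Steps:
F(c, W) = -3/2 (F(c, W) = -6/4 = -6*¼ = -3/2)
J(K, y) = 0 (J(K, y) = -7*0 = 0)
O(N) = (-38 + 2*N)*(25 + N) (O(N) = (N + (-38 + N))*(25 + N) = (-38 + 2*N)*(25 + N))
(-714 + J(F(0, 2), 20))*O(20) = (-714 + 0)*(-950 + 2*20² + 12*20) = -714*(-950 + 2*400 + 240) = -714*(-950 + 800 + 240) = -714*90 = -64260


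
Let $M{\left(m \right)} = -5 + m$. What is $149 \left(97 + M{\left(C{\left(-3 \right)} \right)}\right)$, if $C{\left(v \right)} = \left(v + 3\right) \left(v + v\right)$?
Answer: $13708$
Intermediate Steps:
$C{\left(v \right)} = 2 v \left(3 + v\right)$ ($C{\left(v \right)} = \left(3 + v\right) 2 v = 2 v \left(3 + v\right)$)
$149 \left(97 + M{\left(C{\left(-3 \right)} \right)}\right) = 149 \left(97 - \left(5 + 6 \left(3 - 3\right)\right)\right) = 149 \left(97 - \left(5 + 6 \cdot 0\right)\right) = 149 \left(97 + \left(-5 + 0\right)\right) = 149 \left(97 - 5\right) = 149 \cdot 92 = 13708$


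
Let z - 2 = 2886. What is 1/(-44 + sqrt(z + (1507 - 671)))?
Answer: 11/447 + 7*sqrt(19)/894 ≈ 0.058739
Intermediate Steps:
z = 2888 (z = 2 + 2886 = 2888)
1/(-44 + sqrt(z + (1507 - 671))) = 1/(-44 + sqrt(2888 + (1507 - 671))) = 1/(-44 + sqrt(2888 + 836)) = 1/(-44 + sqrt(3724)) = 1/(-44 + 14*sqrt(19))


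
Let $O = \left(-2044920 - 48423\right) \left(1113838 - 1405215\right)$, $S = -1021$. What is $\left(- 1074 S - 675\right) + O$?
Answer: $609953099190$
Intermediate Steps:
$O = 609952003311$ ($O = \left(-2093343\right) \left(-291377\right) = 609952003311$)
$\left(- 1074 S - 675\right) + O = \left(\left(-1074\right) \left(-1021\right) - 675\right) + 609952003311 = \left(1096554 - 675\right) + 609952003311 = 1095879 + 609952003311 = 609953099190$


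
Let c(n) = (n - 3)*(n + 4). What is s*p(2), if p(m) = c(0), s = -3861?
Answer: 46332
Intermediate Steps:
c(n) = (-3 + n)*(4 + n)
p(m) = -12 (p(m) = -12 + 0 + 0**2 = -12 + 0 + 0 = -12)
s*p(2) = -3861*(-12) = 46332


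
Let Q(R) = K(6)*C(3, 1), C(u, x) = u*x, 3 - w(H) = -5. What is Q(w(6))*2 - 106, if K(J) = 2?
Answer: -94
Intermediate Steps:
w(H) = 8 (w(H) = 3 - 1*(-5) = 3 + 5 = 8)
Q(R) = 6 (Q(R) = 2*(3*1) = 2*3 = 6)
Q(w(6))*2 - 106 = 6*2 - 106 = 12 - 106 = -94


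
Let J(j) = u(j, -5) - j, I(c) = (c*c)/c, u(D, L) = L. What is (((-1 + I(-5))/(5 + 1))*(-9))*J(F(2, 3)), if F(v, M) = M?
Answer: -72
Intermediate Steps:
I(c) = c (I(c) = c**2/c = c)
J(j) = -5 - j
(((-1 + I(-5))/(5 + 1))*(-9))*J(F(2, 3)) = (((-1 - 5)/(5 + 1))*(-9))*(-5 - 1*3) = (-6/6*(-9))*(-5 - 3) = (-6*1/6*(-9))*(-8) = -1*(-9)*(-8) = 9*(-8) = -72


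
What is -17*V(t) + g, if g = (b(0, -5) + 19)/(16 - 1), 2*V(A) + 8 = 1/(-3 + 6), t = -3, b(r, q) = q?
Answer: 661/10 ≈ 66.100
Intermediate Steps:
V(A) = -23/6 (V(A) = -4 + 1/(2*(-3 + 6)) = -4 + (½)/3 = -4 + (½)*(⅓) = -4 + ⅙ = -23/6)
g = 14/15 (g = (-5 + 19)/(16 - 1) = 14/15 ≈ 0.93333)
-17*V(t) + g = -17*(-23/6) + 14/15 = 391/6 + 14/15 = 661/10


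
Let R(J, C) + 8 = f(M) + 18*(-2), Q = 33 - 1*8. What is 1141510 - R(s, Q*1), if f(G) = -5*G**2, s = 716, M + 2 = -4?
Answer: 1141734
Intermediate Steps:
Q = 25 (Q = 33 - 8 = 25)
M = -6 (M = -2 - 4 = -6)
R(J, C) = -224 (R(J, C) = -8 + (-5*(-6)**2 + 18*(-2)) = -8 + (-5*36 - 36) = -8 + (-180 - 36) = -8 - 216 = -224)
1141510 - R(s, Q*1) = 1141510 - 1*(-224) = 1141510 + 224 = 1141734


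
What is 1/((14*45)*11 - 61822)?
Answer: -1/54892 ≈ -1.8218e-5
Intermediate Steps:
1/((14*45)*11 - 61822) = 1/(630*11 - 61822) = 1/(6930 - 61822) = 1/(-54892) = -1/54892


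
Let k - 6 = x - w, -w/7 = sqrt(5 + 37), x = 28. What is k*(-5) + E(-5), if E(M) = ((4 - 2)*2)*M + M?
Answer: -195 - 35*sqrt(42) ≈ -421.83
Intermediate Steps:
w = -7*sqrt(42) (w = -7*sqrt(5 + 37) = -7*sqrt(42) ≈ -45.365)
k = 34 + 7*sqrt(42) (k = 6 + (28 - (-7)*sqrt(42)) = 6 + (28 + 7*sqrt(42)) = 34 + 7*sqrt(42) ≈ 79.365)
E(M) = 5*M (E(M) = (2*2)*M + M = 4*M + M = 5*M)
k*(-5) + E(-5) = (34 + 7*sqrt(42))*(-5) + 5*(-5) = (-170 - 35*sqrt(42)) - 25 = -195 - 35*sqrt(42)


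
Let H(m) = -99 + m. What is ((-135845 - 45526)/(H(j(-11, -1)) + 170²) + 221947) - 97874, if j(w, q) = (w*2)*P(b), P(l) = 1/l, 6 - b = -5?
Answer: 3572996956/28799 ≈ 1.2407e+5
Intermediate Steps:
b = 11 (b = 6 - 1*(-5) = 6 + 5 = 11)
j(w, q) = 2*w/11 (j(w, q) = (w*2)/11 = (2*w)*(1/11) = 2*w/11)
((-135845 - 45526)/(H(j(-11, -1)) + 170²) + 221947) - 97874 = ((-135845 - 45526)/((-99 + (2/11)*(-11)) + 170²) + 221947) - 97874 = (-181371/((-99 - 2) + 28900) + 221947) - 97874 = (-181371/(-101 + 28900) + 221947) - 97874 = (-181371/28799 + 221947) - 97874 = 6391670282/28799 - 97874 = 3572996956/28799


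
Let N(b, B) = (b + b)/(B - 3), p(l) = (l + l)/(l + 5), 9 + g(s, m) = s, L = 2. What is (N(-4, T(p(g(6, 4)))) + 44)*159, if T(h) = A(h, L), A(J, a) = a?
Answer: 8268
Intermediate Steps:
g(s, m) = -9 + s
p(l) = 2*l/(5 + l) (p(l) = (2*l)/(5 + l) = 2*l/(5 + l))
T(h) = 2
N(b, B) = 2*b/(-3 + B) (N(b, B) = (2*b)/(-3 + B) = 2*b/(-3 + B))
(N(-4, T(p(g(6, 4)))) + 44)*159 = (2*(-4)/(-3 + 2) + 44)*159 = (2*(-4)/(-1) + 44)*159 = (2*(-4)*(-1) + 44)*159 = (8 + 44)*159 = 52*159 = 8268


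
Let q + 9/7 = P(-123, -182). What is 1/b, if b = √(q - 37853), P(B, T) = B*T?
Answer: -I*√757946/108278 ≈ -0.0080404*I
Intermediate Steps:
q = 156693/7 (q = -9/7 - 123*(-182) = -9/7 + 22386 = 156693/7 ≈ 22385.)
b = I*√757946/7 (b = √(156693/7 - 37853) = √(-108278/7) = I*√757946/7 ≈ 124.37*I)
1/b = 1/(I*√757946/7) = -I*√757946/108278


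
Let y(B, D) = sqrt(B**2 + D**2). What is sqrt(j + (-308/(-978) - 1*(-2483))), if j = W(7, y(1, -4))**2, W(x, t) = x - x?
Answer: sqrt(593812749)/489 ≈ 49.833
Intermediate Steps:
W(x, t) = 0
j = 0 (j = 0**2 = 0)
sqrt(j + (-308/(-978) - 1*(-2483))) = sqrt(0 + (-308/(-978) - 1*(-2483))) = sqrt(0 + (-308*(-1/978) + 2483)) = sqrt(0 + (154/489 + 2483)) = sqrt(0 + 1214341/489) = sqrt(1214341/489) = sqrt(593812749)/489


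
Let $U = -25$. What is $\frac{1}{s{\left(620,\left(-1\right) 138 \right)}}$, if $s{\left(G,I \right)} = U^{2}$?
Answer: $\frac{1}{625} \approx 0.0016$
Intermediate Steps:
$s{\left(G,I \right)} = 625$ ($s{\left(G,I \right)} = \left(-25\right)^{2} = 625$)
$\frac{1}{s{\left(620,\left(-1\right) 138 \right)}} = \frac{1}{625}$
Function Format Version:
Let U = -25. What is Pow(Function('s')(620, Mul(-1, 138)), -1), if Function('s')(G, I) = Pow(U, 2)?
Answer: Rational(1, 625) ≈ 0.0016000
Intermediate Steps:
Function('s')(G, I) = 625 (Function('s')(G, I) = Pow(-25, 2) = 625)
Pow(Function('s')(620, Mul(-1, 138)), -1) = Pow(625, -1) = Rational(1, 625)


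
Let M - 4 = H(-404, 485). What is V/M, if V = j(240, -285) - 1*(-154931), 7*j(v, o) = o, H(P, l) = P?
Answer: -135529/350 ≈ -387.23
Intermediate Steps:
j(v, o) = o/7
M = -400 (M = 4 - 404 = -400)
V = 1084232/7 (V = (⅐)*(-285) - 1*(-154931) = -285/7 + 154931 = 1084232/7 ≈ 1.5489e+5)
V/M = (1084232/7)/(-400) = (1084232/7)*(-1/400) = -135529/350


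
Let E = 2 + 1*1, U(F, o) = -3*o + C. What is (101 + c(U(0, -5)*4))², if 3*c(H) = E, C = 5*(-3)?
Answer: 10404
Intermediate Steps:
C = -15
U(F, o) = -15 - 3*o (U(F, o) = -3*o - 15 = -15 - 3*o)
E = 3 (E = 2 + 1 = 3)
c(H) = 1 (c(H) = (⅓)*3 = 1)
(101 + c(U(0, -5)*4))² = (101 + 1)² = 102² = 10404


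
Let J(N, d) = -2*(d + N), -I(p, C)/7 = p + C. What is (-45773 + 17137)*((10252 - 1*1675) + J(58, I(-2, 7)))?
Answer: -244293716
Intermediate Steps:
I(p, C) = -7*C - 7*p (I(p, C) = -7*(p + C) = -7*(C + p) = -7*C - 7*p)
J(N, d) = -2*N - 2*d (J(N, d) = -2*(N + d) = -2*N - 2*d)
(-45773 + 17137)*((10252 - 1*1675) + J(58, I(-2, 7))) = (-45773 + 17137)*((10252 - 1*1675) + (-2*58 - 2*(-7*7 - 7*(-2)))) = -28636*((10252 - 1675) + (-116 - 2*(-49 + 14))) = -28636*(8577 + (-116 - 2*(-35))) = -28636*(8577 + (-116 + 70)) = -28636*(8577 - 46) = -28636*8531 = -244293716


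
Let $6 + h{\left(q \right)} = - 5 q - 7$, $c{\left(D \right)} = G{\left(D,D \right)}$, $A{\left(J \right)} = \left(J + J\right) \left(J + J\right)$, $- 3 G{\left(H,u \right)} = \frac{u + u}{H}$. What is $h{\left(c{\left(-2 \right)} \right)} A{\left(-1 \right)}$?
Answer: $- \frac{116}{3} \approx -38.667$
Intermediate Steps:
$G{\left(H,u \right)} = - \frac{2 u}{3 H}$ ($G{\left(H,u \right)} = - \frac{\left(u + u\right) \frac{1}{H}}{3} = - \frac{2 u \frac{1}{H}}{3} = - \frac{2 u}{3 H}$)
$A{\left(J \right)} = 4 J^{2}$ ($A{\left(J \right)} = 2 J 2 J = 4 J^{2}$)
$c{\left(D \right)} = - \frac{2}{3}$ ($c{\left(D \right)} = - \frac{2 D}{3 D} = - \frac{2}{3}$)
$h{\left(q \right)} = -13 - 5 q$ ($h{\left(q \right)} = -6 - \left(7 + 5 q\right) = -13 - 5 q$)
$h{\left(c{\left(-2 \right)} \right)} A{\left(-1 \right)} = \left(-13 - - \frac{10}{3}\right) 4 \left(-1\right)^{2} = \left(-13 + \frac{10}{3}\right) 4 \cdot 1 = \left(- \frac{29}{3}\right) 4 = - \frac{116}{3}$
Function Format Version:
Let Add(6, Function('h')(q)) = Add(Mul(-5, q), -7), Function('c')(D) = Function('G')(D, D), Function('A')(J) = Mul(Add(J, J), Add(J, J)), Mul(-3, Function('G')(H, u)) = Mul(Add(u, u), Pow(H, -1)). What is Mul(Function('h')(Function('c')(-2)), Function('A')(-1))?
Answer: Rational(-116, 3) ≈ -38.667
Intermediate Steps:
Function('G')(H, u) = Mul(Rational(-2, 3), u, Pow(H, -1)) (Function('G')(H, u) = Mul(Rational(-1, 3), Mul(Add(u, u), Pow(H, -1))) = Mul(Rational(-1, 3), Mul(Mul(2, u), Pow(H, -1))) = Mul(Rational(-1, 3), Mul(2, u, Pow(H, -1))) = Mul(Rational(-2, 3), u, Pow(H, -1)))
Function('A')(J) = Mul(4, Pow(J, 2)) (Function('A')(J) = Mul(Mul(2, J), Mul(2, J)) = Mul(4, Pow(J, 2)))
Function('c')(D) = Rational(-2, 3) (Function('c')(D) = Mul(Rational(-2, 3), D, Pow(D, -1)) = Rational(-2, 3))
Function('h')(q) = Add(-13, Mul(-5, q)) (Function('h')(q) = Add(-6, Add(Mul(-5, q), -7)) = Add(-6, Add(-7, Mul(-5, q))) = Add(-13, Mul(-5, q)))
Mul(Function('h')(Function('c')(-2)), Function('A')(-1)) = Mul(Add(-13, Mul(-5, Rational(-2, 3))), Mul(4, Pow(-1, 2))) = Mul(Add(-13, Rational(10, 3)), Mul(4, 1)) = Mul(Rational(-29, 3), 4) = Rational(-116, 3)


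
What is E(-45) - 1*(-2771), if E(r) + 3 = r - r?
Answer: 2768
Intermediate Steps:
E(r) = -3 (E(r) = -3 + (r - r) = -3 + 0 = -3)
E(-45) - 1*(-2771) = -3 - 1*(-2771) = -3 + 2771 = 2768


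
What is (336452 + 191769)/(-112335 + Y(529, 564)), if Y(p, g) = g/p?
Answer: -279428909/59424651 ≈ -4.7022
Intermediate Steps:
(336452 + 191769)/(-112335 + Y(529, 564)) = (336452 + 191769)/(-112335 + 564/529) = 528221/(-112335 + 564*(1/529)) = 528221/(-112335 + 564/529) = 528221/(-59424651/529) = 528221*(-529/59424651) = -279428909/59424651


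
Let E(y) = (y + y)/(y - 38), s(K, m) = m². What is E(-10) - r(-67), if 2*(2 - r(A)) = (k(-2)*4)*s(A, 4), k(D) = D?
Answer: -787/12 ≈ -65.583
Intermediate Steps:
E(y) = 2*y/(-38 + y) (E(y) = (2*y)/(-38 + y) = 2*y/(-38 + y))
r(A) = 66 (r(A) = 2 - (-2*4)*4²/2 = 2 - (-4)*16 = 2 - ½*(-128) = 2 + 64 = 66)
E(-10) - r(-67) = 2*(-10)/(-38 - 10) - 1*66 = 2*(-10)/(-48) - 66 = 2*(-10)*(-1/48) - 66 = 5/12 - 66 = -787/12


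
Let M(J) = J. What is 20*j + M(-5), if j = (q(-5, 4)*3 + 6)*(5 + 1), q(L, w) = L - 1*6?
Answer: -3245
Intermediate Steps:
q(L, w) = -6 + L (q(L, w) = L - 6 = -6 + L)
j = -162 (j = ((-6 - 5)*3 + 6)*(5 + 1) = (-11*3 + 6)*6 = (-33 + 6)*6 = -27*6 = -162)
20*j + M(-5) = 20*(-162) - 5 = -3240 - 5 = -3245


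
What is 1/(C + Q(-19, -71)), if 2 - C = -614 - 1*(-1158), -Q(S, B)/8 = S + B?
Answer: 1/178 ≈ 0.0056180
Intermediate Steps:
Q(S, B) = -8*B - 8*S (Q(S, B) = -8*(S + B) = -8*(B + S) = -8*B - 8*S)
C = -542 (C = 2 - (-614 - 1*(-1158)) = 2 - (-614 + 1158) = 2 - 1*544 = 2 - 544 = -542)
1/(C + Q(-19, -71)) = 1/(-542 + (-8*(-71) - 8*(-19))) = 1/(-542 + (568 + 152)) = 1/(-542 + 720) = 1/178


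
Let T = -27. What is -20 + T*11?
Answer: -317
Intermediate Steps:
-20 + T*11 = -20 - 27*11 = -20 - 297 = -317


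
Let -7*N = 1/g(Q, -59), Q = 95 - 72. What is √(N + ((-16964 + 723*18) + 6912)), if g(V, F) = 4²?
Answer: √2322201/28 ≈ 54.424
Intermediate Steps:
Q = 23
g(V, F) = 16
N = -1/112 (N = -⅐/16 = -⅐*1/16 = -1/112 ≈ -0.0089286)
√(N + ((-16964 + 723*18) + 6912)) = √(-1/112 + ((-16964 + 723*18) + 6912)) = √(-1/112 + ((-16964 + 13014) + 6912)) = √(-1/112 + (-3950 + 6912)) = √(-1/112 + 2962) = √(331743/112) = √2322201/28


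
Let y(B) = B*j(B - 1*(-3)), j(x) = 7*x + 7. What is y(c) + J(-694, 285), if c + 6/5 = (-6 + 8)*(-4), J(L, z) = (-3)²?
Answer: 8597/25 ≈ 343.88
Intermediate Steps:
j(x) = 7 + 7*x
J(L, z) = 9
c = -46/5 (c = -6/5 + (-6 + 8)*(-4) = -6/5 + 2*(-4) = -6/5 - 8 = -46/5 ≈ -9.2000)
y(B) = B*(28 + 7*B) (y(B) = B*(7 + 7*(B - 1*(-3))) = B*(7 + 7*(B + 3)) = B*(7 + 7*(3 + B)) = B*(7 + (21 + 7*B)) = B*(28 + 7*B))
y(c) + J(-694, 285) = 7*(-46/5)*(4 - 46/5) + 9 = 7*(-46/5)*(-26/5) + 9 = 8372/25 + 9 = 8597/25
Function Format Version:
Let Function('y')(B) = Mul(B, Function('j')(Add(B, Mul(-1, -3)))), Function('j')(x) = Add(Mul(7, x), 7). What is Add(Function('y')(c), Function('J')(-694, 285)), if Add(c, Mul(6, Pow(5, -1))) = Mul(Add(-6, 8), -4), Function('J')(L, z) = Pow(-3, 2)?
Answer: Rational(8597, 25) ≈ 343.88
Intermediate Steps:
Function('j')(x) = Add(7, Mul(7, x))
Function('J')(L, z) = 9
c = Rational(-46, 5) (c = Add(Rational(-6, 5), Mul(Add(-6, 8), -4)) = Add(Rational(-6, 5), Mul(2, -4)) = Add(Rational(-6, 5), -8) = Rational(-46, 5) ≈ -9.2000)
Function('y')(B) = Mul(B, Add(28, Mul(7, B))) (Function('y')(B) = Mul(B, Add(7, Mul(7, Add(B, Mul(-1, -3))))) = Mul(B, Add(7, Mul(7, Add(B, 3)))) = Mul(B, Add(7, Mul(7, Add(3, B)))) = Mul(B, Add(7, Add(21, Mul(7, B)))) = Mul(B, Add(28, Mul(7, B))))
Add(Function('y')(c), Function('J')(-694, 285)) = Add(Mul(7, Rational(-46, 5), Add(4, Rational(-46, 5))), 9) = Add(Mul(7, Rational(-46, 5), Rational(-26, 5)), 9) = Add(Rational(8372, 25), 9) = Rational(8597, 25)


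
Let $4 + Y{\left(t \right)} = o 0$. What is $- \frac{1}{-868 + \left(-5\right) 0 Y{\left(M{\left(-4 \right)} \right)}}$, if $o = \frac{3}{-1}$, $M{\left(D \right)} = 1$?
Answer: $\frac{1}{868} \approx 0.0011521$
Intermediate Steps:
$o = -3$ ($o = 3 \left(-1\right) = -3$)
$Y{\left(t \right)} = -4$ ($Y{\left(t \right)} = -4 - 0 = -4 + 0 = -4$)
$- \frac{1}{-868 + \left(-5\right) 0 Y{\left(M{\left(-4 \right)} \right)}} = - \frac{1}{-868 + \left(-5\right) 0 \left(-4\right)} = - \frac{1}{-868 + 0 \left(-4\right)} = - \frac{1}{-868 + 0} = - \frac{1}{-868} = \left(-1\right) \left(- \frac{1}{868}\right) = \frac{1}{868}$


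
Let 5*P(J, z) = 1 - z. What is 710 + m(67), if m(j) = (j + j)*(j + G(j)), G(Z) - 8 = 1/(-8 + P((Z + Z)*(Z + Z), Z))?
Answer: 569945/53 ≈ 10754.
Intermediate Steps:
P(J, z) = 1/5 - z/5 (P(J, z) = (1 - z)/5 = 1/5 - z/5)
G(Z) = 8 + 1/(-39/5 - Z/5) (G(Z) = 8 + 1/(-8 + (1/5 - Z/5)) = 8 + 1/(-39/5 - Z/5))
m(j) = 2*j*(j + (307 + 8*j)/(39 + j)) (m(j) = (j + j)*(j + (307 + 8*j)/(39 + j)) = (2*j)*(j + (307 + 8*j)/(39 + j)) = 2*j*(j + (307 + 8*j)/(39 + j)))
710 + m(67) = 710 + 2*67*(307 + 67**2 + 47*67)/(39 + 67) = 710 + 2*67*(307 + 4489 + 3149)/106 = 710 + 2*67*(1/106)*7945 = 710 + 532315/53 = 569945/53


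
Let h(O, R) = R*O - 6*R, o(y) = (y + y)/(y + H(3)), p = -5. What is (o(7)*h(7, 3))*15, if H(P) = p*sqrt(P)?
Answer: -2205/13 - 1575*sqrt(3)/13 ≈ -379.46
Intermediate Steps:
H(P) = -5*sqrt(P)
o(y) = 2*y/(y - 5*sqrt(3)) (o(y) = (y + y)/(y - 5*sqrt(3)) = (2*y)/(y - 5*sqrt(3)) = 2*y/(y - 5*sqrt(3)))
h(O, R) = -6*R + O*R (h(O, R) = O*R - 6*R = -6*R + O*R)
(o(7)*h(7, 3))*15 = ((2*7/(7 - 5*sqrt(3)))*(3*(-6 + 7)))*15 = ((14/(7 - 5*sqrt(3)))*(3*1))*15 = ((14/(7 - 5*sqrt(3)))*3)*15 = (42/(7 - 5*sqrt(3)))*15 = 630/(7 - 5*sqrt(3))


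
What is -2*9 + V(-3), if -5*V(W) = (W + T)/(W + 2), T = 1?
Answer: -92/5 ≈ -18.400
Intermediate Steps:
V(W) = -(1 + W)/(5*(2 + W)) (V(W) = -(W + 1)/(5*(W + 2)) = -(1 + W)/(5*(2 + W)))
-2*9 + V(-3) = -2*9 + (-1 - 1*(-3))/(5*(2 - 3)) = -18 + (⅕)*(-1 + 3)/(-1) = -18 + (⅕)*(-1)*2 = -18 - ⅖ = -92/5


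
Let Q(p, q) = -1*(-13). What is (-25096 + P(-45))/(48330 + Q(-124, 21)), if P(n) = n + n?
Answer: -25186/48343 ≈ -0.52099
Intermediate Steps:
P(n) = 2*n
Q(p, q) = 13
(-25096 + P(-45))/(48330 + Q(-124, 21)) = (-25096 + 2*(-45))/(48330 + 13) = (-25096 - 90)/48343 = -25186*1/48343 = -25186/48343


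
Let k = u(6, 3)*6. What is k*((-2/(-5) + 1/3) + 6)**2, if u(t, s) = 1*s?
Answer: 20402/25 ≈ 816.08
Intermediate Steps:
u(t, s) = s
k = 18 (k = 3*6 = 18)
k*((-2/(-5) + 1/3) + 6)**2 = 18*((-2/(-5) + 1/3) + 6)**2 = 18*((-2*(-1/5) + 1*(1/3)) + 6)**2 = 18*((2/5 + 1/3) + 6)**2 = 18*(11/15 + 6)**2 = 18*(101/15)**2 = 18*(10201/225) = 20402/25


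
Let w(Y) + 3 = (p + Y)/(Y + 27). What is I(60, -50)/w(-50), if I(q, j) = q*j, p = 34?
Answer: 69000/53 ≈ 1301.9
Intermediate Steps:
w(Y) = -3 + (34 + Y)/(27 + Y) (w(Y) = -3 + (34 + Y)/(Y + 27) = -3 + (34 + Y)/(27 + Y))
I(q, j) = j*q
I(60, -50)/w(-50) = (-50*60)/(((-47 - 2*(-50))/(27 - 50))) = -3000*(-23/(-47 + 100)) = -3000/((-1/23*53)) = -3000/(-53/23) = -3000*(-23/53) = 69000/53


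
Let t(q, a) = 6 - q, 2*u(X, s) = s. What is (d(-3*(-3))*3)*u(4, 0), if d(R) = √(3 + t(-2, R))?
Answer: 0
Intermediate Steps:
u(X, s) = s/2
d(R) = √11 (d(R) = √(3 + (6 - 1*(-2))) = √(3 + (6 + 2)) = √(3 + 8) = √11)
(d(-3*(-3))*3)*u(4, 0) = (√11*3)*((½)*0) = (3*√11)*0 = 0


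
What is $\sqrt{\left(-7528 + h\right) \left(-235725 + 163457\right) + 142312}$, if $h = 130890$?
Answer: $4 i \sqrt{557186419} \approx 94419.0 i$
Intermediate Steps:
$\sqrt{\left(-7528 + h\right) \left(-235725 + 163457\right) + 142312} = \sqrt{\left(-7528 + 130890\right) \left(-235725 + 163457\right) + 142312} = \sqrt{123362 \left(-72268\right) + 142312} = \sqrt{-8915125016 + 142312} = \sqrt{-8914982704} = 4 i \sqrt{557186419}$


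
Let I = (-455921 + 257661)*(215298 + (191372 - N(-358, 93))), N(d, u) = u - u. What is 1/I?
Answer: -1/80626394200 ≈ -1.2403e-11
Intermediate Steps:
N(d, u) = 0
I = -80626394200 (I = (-455921 + 257661)*(215298 + (191372 - 1*0)) = -198260*(215298 + (191372 + 0)) = -198260*(215298 + 191372) = -198260*406670 = -80626394200)
1/I = 1/(-80626394200) = -1/80626394200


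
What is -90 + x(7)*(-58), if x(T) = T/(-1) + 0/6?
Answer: 316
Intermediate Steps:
x(T) = -T (x(T) = T*(-1) + 0*(1/6) = -T + 0 = -T)
-90 + x(7)*(-58) = -90 - 1*7*(-58) = -90 - 7*(-58) = -90 + 406 = 316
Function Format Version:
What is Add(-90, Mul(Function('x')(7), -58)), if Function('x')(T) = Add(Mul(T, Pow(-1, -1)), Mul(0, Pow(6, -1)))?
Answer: 316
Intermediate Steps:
Function('x')(T) = Mul(-1, T) (Function('x')(T) = Add(Mul(T, -1), Mul(0, Rational(1, 6))) = Add(Mul(-1, T), 0) = Mul(-1, T))
Add(-90, Mul(Function('x')(7), -58)) = Add(-90, Mul(Mul(-1, 7), -58)) = Add(-90, Mul(-7, -58)) = Add(-90, 406) = 316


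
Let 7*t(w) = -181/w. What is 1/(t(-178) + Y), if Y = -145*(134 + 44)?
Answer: -1246/32159079 ≈ -3.8745e-5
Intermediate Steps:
t(w) = -181/(7*w) (t(w) = (-181/w)/7 = -181/(7*w))
Y = -25810 (Y = -145*178 = -25810)
1/(t(-178) + Y) = 1/(-181/7/(-178) - 25810) = 1/(-181/7*(-1/178) - 25810) = 1/(181/1246 - 25810) = 1/(-32159079/1246) = -1246/32159079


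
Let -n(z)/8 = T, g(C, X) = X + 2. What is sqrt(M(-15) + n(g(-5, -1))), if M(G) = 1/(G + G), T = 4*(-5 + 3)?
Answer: sqrt(57570)/30 ≈ 7.9979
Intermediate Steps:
g(C, X) = 2 + X
T = -8 (T = 4*(-2) = -8)
n(z) = 64 (n(z) = -8*(-8) = 64)
M(G) = 1/(2*G)
sqrt(M(-15) + n(g(-5, -1))) = sqrt((1/2)/(-15) + 64) = sqrt((1/2)*(-1/15) + 64) = sqrt(-1/30 + 64) = sqrt(1919/30) = sqrt(57570)/30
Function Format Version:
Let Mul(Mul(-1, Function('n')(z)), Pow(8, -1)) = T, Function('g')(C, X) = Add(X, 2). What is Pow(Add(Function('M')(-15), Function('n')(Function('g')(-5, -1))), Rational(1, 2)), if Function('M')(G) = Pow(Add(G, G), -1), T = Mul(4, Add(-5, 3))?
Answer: Mul(Rational(1, 30), Pow(57570, Rational(1, 2))) ≈ 7.9979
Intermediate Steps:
Function('g')(C, X) = Add(2, X)
T = -8 (T = Mul(4, -2) = -8)
Function('n')(z) = 64 (Function('n')(z) = Mul(-8, -8) = 64)
Function('M')(G) = Mul(Rational(1, 2), Pow(G, -1)) (Function('M')(G) = Pow(Mul(2, G), -1) = Mul(Rational(1, 2), Pow(G, -1)))
Pow(Add(Function('M')(-15), Function('n')(Function('g')(-5, -1))), Rational(1, 2)) = Pow(Add(Mul(Rational(1, 2), Pow(-15, -1)), 64), Rational(1, 2)) = Pow(Add(Mul(Rational(1, 2), Rational(-1, 15)), 64), Rational(1, 2)) = Pow(Add(Rational(-1, 30), 64), Rational(1, 2)) = Pow(Rational(1919, 30), Rational(1, 2)) = Mul(Rational(1, 30), Pow(57570, Rational(1, 2)))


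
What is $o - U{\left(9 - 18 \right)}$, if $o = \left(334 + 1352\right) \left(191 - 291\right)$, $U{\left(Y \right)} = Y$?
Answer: $-168591$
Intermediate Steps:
$o = -168600$ ($o = 1686 \left(-100\right) = -168600$)
$o - U{\left(9 - 18 \right)} = -168600 - \left(9 - 18\right) = -168600 - -9 = -168600 + 9 = -168591$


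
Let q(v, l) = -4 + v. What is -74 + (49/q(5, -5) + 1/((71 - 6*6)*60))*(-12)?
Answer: -115851/175 ≈ -662.01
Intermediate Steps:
-74 + (49/q(5, -5) + 1/((71 - 6*6)*60))*(-12) = -74 + (49/(-4 + 5) + 1/((71 - 6*6)*60))*(-12) = -74 + (49/1 + (1/60)/(71 - 36))*(-12) = -74 + (49*1 + (1/60)/35)*(-12) = -74 + (49 + (1/35)*(1/60))*(-12) = -74 + (49 + 1/2100)*(-12) = -74 + (102901/2100)*(-12) = -74 - 102901/175 = -115851/175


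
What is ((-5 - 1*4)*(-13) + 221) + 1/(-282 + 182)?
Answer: 33799/100 ≈ 337.99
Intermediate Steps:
((-5 - 1*4)*(-13) + 221) + 1/(-282 + 182) = ((-5 - 4)*(-13) + 221) + 1/(-100) = (-9*(-13) + 221) - 1/100 = (117 + 221) - 1/100 = 338 - 1/100 = 33799/100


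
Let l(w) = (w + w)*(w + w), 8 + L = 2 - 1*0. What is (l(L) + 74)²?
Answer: 47524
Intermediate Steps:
L = -6 (L = -8 + (2 - 1*0) = -8 + (2 + 0) = -8 + 2 = -6)
l(w) = 4*w² (l(w) = (2*w)*(2*w) = 4*w²)
(l(L) + 74)² = (4*(-6)² + 74)² = (4*36 + 74)² = (144 + 74)² = 218² = 47524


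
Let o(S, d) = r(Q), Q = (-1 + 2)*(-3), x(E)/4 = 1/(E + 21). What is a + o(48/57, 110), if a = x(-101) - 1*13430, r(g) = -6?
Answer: -268721/20 ≈ -13436.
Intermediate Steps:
x(E) = 4/(21 + E) (x(E) = 4/(E + 21) = 4/(21 + E))
Q = -3 (Q = 1*(-3) = -3)
o(S, d) = -6
a = -268601/20 (a = 4/(21 - 101) - 1*13430 = 4/(-80) - 13430 = 4*(-1/80) - 13430 = -1/20 - 13430 = -268601/20 ≈ -13430.)
a + o(48/57, 110) = -268601/20 - 6 = -268721/20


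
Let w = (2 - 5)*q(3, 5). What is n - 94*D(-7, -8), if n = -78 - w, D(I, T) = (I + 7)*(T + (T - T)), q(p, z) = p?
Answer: -69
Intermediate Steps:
w = -9 (w = (2 - 5)*3 = -3*3 = -9)
D(I, T) = T*(7 + I) (D(I, T) = (7 + I)*(T + 0) = (7 + I)*T = T*(7 + I))
n = -69 (n = -78 - 1*(-9) = -78 + 9 = -69)
n - 94*D(-7, -8) = -69 - (-752)*(7 - 7) = -69 - (-752)*0 = -69 - 94*0 = -69 + 0 = -69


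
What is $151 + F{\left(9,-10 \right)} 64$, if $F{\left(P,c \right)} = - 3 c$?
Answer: $2071$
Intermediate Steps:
$151 + F{\left(9,-10 \right)} 64 = 151 + \left(-3\right) \left(-10\right) 64 = 151 + 30 \cdot 64 = 151 + 1920 = 2071$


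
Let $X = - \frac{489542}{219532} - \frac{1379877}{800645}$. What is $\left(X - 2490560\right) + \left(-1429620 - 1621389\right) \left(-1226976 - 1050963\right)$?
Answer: $\frac{610791883574204042445293}{87883599070} \approx 6.95 \cdot 10^{12}$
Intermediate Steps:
$X = - \frac{347438256077}{87883599070}$ ($X = \left(-489542\right) \frac{1}{219532} - \frac{1379877}{800645} = - \frac{244771}{109766} - \frac{1379877}{800645} = - \frac{347438256077}{87883599070} \approx -3.9534$)
$\left(X - 2490560\right) + \left(-1429620 - 1621389\right) \left(-1226976 - 1050963\right) = \left(- \frac{347438256077}{87883599070} - 2490560\right) + \left(-1429620 - 1621389\right) \left(-1226976 - 1050963\right) = - \frac{218879723938035277}{87883599070} - -6950012390451 = - \frac{218879723938035277}{87883599070} + 6950012390451 = \frac{610791883574204042445293}{87883599070}$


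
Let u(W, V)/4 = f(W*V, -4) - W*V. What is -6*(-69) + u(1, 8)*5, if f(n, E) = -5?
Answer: 154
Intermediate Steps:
u(W, V) = -20 - 4*V*W (u(W, V) = 4*(-5 - W*V) = 4*(-5 - V*W) = -20 - 4*V*W)
-6*(-69) + u(1, 8)*5 = -6*(-69) + (-20 - 4*8*1)*5 = 414 + (-20 - 32)*5 = 414 - 52*5 = 414 - 260 = 154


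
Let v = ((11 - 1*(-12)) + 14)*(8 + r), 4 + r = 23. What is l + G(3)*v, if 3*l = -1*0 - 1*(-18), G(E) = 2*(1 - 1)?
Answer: 6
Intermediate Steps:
r = 19 (r = -4 + 23 = 19)
G(E) = 0 (G(E) = 2*0 = 0)
l = 6 (l = (-1*0 - 1*(-18))/3 = (0 + 18)/3 = (1/3)*18 = 6)
v = 999 (v = ((11 - 1*(-12)) + 14)*(8 + 19) = ((11 + 12) + 14)*27 = (23 + 14)*27 = 37*27 = 999)
l + G(3)*v = 6 + 0*999 = 6 + 0 = 6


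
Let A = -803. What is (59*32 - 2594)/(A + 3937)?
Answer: -353/1567 ≈ -0.22527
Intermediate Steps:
(59*32 - 2594)/(A + 3937) = (59*32 - 2594)/(-803 + 3937) = (1888 - 2594)/3134 = -706*1/3134 = -353/1567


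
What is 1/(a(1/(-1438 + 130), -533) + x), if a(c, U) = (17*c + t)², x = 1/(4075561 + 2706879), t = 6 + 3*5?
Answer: 1450479053520/638869732568663 ≈ 0.0022704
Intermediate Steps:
t = 21 (t = 6 + 15 = 21)
x = 1/6782440 ≈ 1.4744e-7
a(c, U) = (21 + 17*c)² (a(c, U) = (17*c + 21)² = (21 + 17*c)²)
1/(a(1/(-1438 + 130), -533) + x) = 1/((21 + 17/(-1438 + 130))² + 1/6782440) = 1/((21 + 17/(-1308))² + 1/6782440) = 1/((21 + 17*(-1/1308))² + 1/6782440) = 1/((21 - 17/1308)² + 1/6782440) = 1/((27451/1308)² + 1/6782440) = 1/(753557401/1710864 + 1/6782440) = 1/(638869732568663/1450479053520) = 1450479053520/638869732568663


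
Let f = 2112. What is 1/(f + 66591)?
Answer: 1/68703 ≈ 1.4555e-5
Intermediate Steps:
1/(f + 66591) = 1/(2112 + 66591) = 1/68703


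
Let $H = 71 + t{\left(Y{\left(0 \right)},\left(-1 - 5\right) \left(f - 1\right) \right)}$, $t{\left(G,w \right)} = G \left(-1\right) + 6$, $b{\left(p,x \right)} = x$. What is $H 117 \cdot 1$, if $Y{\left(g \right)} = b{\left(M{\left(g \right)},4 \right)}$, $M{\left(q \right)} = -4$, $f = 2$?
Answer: $8541$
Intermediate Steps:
$Y{\left(g \right)} = 4$
$t{\left(G,w \right)} = 6 - G$ ($t{\left(G,w \right)} = - G + 6 = 6 - G$)
$H = 73$ ($H = 71 + \left(6 - 4\right) = 71 + 2 = 73$)
$H 117 \cdot 1 = 73 \cdot 117 \cdot 1 = 8541 \cdot 1 = 8541$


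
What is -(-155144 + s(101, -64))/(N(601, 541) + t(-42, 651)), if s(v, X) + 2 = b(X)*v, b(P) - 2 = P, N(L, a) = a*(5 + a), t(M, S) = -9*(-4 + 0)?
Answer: 80704/147711 ≈ 0.54636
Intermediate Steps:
t(M, S) = 36 (t(M, S) = -9*(-4) = 36)
b(P) = 2 + P
s(v, X) = -2 + v*(2 + X) (s(v, X) = -2 + (2 + X)*v = -2 + v*(2 + X))
-(-155144 + s(101, -64))/(N(601, 541) + t(-42, 651)) = -(-155144 + (-2 + 101*(2 - 64)))/(541*(5 + 541) + 36) = -(-155144 + (-2 + 101*(-62)))/(541*546 + 36) = -(-155144 + (-2 - 6262))/(295386 + 36) = -(-155144 - 6264)/295422 = -(-161408)/295422 = -1*(-80704/147711) = 80704/147711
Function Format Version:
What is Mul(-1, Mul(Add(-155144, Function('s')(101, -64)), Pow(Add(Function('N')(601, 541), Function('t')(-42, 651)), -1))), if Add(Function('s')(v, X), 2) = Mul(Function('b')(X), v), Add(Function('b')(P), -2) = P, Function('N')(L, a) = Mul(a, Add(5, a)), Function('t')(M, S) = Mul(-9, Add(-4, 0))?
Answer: Rational(80704, 147711) ≈ 0.54636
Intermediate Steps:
Function('t')(M, S) = 36 (Function('t')(M, S) = Mul(-9, -4) = 36)
Function('b')(P) = Add(2, P)
Function('s')(v, X) = Add(-2, Mul(v, Add(2, X))) (Function('s')(v, X) = Add(-2, Mul(Add(2, X), v)) = Add(-2, Mul(v, Add(2, X))))
Mul(-1, Mul(Add(-155144, Function('s')(101, -64)), Pow(Add(Function('N')(601, 541), Function('t')(-42, 651)), -1))) = Mul(-1, Mul(Add(-155144, Add(-2, Mul(101, Add(2, -64)))), Pow(Add(Mul(541, Add(5, 541)), 36), -1))) = Mul(-1, Mul(Add(-155144, Add(-2, Mul(101, -62))), Pow(Add(Mul(541, 546), 36), -1))) = Mul(-1, Mul(Add(-155144, Add(-2, -6262)), Pow(Add(295386, 36), -1))) = Mul(-1, Mul(Add(-155144, -6264), Pow(295422, -1))) = Mul(-1, Mul(-161408, Rational(1, 295422))) = Mul(-1, Rational(-80704, 147711)) = Rational(80704, 147711)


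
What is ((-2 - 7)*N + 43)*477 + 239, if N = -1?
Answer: 25043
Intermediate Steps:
((-2 - 7)*N + 43)*477 + 239 = ((-2 - 7)*(-1) + 43)*477 + 239 = (-9*(-1) + 43)*477 + 239 = (9 + 43)*477 + 239 = 52*477 + 239 = 24804 + 239 = 25043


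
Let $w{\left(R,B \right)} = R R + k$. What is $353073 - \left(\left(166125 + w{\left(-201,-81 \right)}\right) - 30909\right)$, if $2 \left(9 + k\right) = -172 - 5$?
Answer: $\frac{355107}{2} \approx 1.7755 \cdot 10^{5}$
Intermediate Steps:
$k = - \frac{195}{2}$ ($k = -9 + \frac{-172 - 5}{2} = -9 + \frac{1}{2} \left(-177\right) = -9 - \frac{177}{2} = - \frac{195}{2} \approx -97.5$)
$w{\left(R,B \right)} = - \frac{195}{2} + R^{2}$ ($w{\left(R,B \right)} = R R - \frac{195}{2} = R^{2} - \frac{195}{2} = - \frac{195}{2} + R^{2}$)
$353073 - \left(\left(166125 + w{\left(-201,-81 \right)}\right) - 30909\right) = 353073 - \left(\left(166125 - \left(\frac{195}{2} - \left(-201\right)^{2}\right)\right) - 30909\right) = 353073 - \left(\left(166125 + \left(- \frac{195}{2} + 40401\right)\right) - 30909\right) = 353073 - \left(\left(166125 + \frac{80607}{2}\right) - 30909\right) = 353073 - \left(\frac{412857}{2} - 30909\right) = 353073 - \frac{351039}{2} = \frac{355107}{2}$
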